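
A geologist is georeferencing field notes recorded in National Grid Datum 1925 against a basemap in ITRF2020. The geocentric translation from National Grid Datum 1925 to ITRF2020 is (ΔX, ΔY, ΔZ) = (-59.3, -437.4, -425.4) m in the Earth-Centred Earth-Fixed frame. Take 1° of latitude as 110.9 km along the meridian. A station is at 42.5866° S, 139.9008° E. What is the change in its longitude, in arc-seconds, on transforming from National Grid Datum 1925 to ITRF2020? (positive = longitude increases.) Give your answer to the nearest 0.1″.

sin φ = -0.676704, cos φ = 0.736255, sin λ = 0.644113, cos λ = -0.764930.
East component: ΔE = −sin λ·ΔX + cos λ·ΔY = −(0.644113)(-59.3) + (-0.764930)(-437.4) = 372.78 m.
1° of latitude spans 110900 m; at latitude φ, 1° of longitude spans that × cos φ = 81650.7 m, so Δλ = 372.78 / 81650.7 × 3600 = 16.436″.

Δλ = 16.4″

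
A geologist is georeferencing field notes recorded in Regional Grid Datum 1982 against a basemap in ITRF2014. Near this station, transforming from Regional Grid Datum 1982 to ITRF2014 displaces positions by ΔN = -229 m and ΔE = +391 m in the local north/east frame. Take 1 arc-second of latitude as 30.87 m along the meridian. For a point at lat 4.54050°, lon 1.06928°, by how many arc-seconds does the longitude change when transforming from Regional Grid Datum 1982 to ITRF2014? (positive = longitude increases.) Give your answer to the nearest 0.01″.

Δλ = 12.71″

At latitude 4.54050°, cos φ = 0.996862.
1″ of longitude at this latitude = 30.87 × cos φ = 30.7731 m, so Δλ = 391.0 / 30.7731 = 12.706″.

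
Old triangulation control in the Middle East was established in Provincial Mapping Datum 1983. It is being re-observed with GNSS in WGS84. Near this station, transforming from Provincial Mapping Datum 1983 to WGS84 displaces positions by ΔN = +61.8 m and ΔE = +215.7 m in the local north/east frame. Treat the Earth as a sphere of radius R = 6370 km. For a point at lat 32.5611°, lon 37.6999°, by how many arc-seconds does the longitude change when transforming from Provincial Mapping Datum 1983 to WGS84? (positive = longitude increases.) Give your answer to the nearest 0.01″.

At latitude 32.5611°, cos φ = 0.842818.
One radian of longitude at latitude φ spans R cos φ, so Δλ = ΔE / (R cos φ) = 215.7 / (6370000 × 0.842818) = 4.0177e-05 rad = 8.287″.

Δλ = 8.29″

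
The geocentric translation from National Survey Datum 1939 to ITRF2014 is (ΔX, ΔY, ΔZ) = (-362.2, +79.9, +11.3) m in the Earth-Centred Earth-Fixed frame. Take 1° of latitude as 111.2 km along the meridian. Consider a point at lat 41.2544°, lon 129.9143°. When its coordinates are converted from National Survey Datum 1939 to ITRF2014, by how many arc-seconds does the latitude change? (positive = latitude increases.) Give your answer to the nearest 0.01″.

sin φ = 0.659404, cos φ = 0.751789, sin λ = 0.767005, cos λ = -0.641641.
North component: ΔN = −sin φ cos λ·ΔX − sin φ sin λ·ΔY + cos φ·ΔZ = −(0.659404)(-0.641641)(-362.2) − (0.659404)(0.767005)(79.9) + (0.751789)(11.3) = -185.16 m.
1° of latitude spans 111200 m, so Δφ = -185.16 / 111200 × 3600 = -5.994″.

Δφ = -5.99″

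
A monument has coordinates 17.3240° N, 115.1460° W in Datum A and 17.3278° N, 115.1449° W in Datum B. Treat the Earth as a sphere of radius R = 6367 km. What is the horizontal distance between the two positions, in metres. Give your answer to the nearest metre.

438 m

Δφ = 17.3278° − 17.3240° = +0.0038°; Δλ = -115.1449° − -115.1460° = +0.0011°.
1° along a meridian = πR/180 = 111125 m.
ΔN = Δφ × 111125 = 422.3 m; ΔE = Δλ × 111125 × cos(17.3240°) = +0.0011 × 111125 × 0.954636 = 116.7 m.
Distance = √(ΔE² + ΔN²) = √(116.7² + 422.3²) = 438.1 m.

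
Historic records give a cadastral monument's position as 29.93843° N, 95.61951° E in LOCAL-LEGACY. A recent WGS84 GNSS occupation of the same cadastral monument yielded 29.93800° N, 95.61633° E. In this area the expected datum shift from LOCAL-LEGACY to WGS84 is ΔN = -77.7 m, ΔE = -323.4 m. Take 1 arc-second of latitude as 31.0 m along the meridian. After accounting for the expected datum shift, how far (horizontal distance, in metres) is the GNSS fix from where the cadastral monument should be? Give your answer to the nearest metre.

34 m

Observed coordinate differences: Δφ = -0.00043°, Δλ = -0.00318°.
Converting to metres (1° lat = 111600 m, cos φ = 0.866562): observed ΔN = -48.0 m, observed ΔE = -307.5 m.
Subtracting the expected shift leaves a residual of -48.0 − (-77.7) = 29.7 m north and -307.5 − (-323.4) = 15.9 m east.
Residual distance = √(29.7² + 15.9²) = 33.7 m.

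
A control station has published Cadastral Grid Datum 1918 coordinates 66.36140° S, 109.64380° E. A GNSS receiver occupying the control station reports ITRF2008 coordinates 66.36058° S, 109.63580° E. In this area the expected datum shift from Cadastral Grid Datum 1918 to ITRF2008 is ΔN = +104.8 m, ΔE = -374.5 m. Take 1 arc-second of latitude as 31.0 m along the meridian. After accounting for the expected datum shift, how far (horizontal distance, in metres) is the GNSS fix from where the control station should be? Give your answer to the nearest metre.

Observed coordinate differences: Δφ = +0.00082°, Δλ = -0.00800°.
Converting to metres (1° lat = 111600 m, cos φ = 0.400966): observed ΔN = 91.5 m, observed ΔE = -358.0 m.
Subtracting the expected shift leaves a residual of 91.5 − (104.8) = -13.3 m north and -358.0 − (-374.5) = 16.5 m east.
Residual distance = √((-13.3)² + 16.5²) = 21.2 m.

21 m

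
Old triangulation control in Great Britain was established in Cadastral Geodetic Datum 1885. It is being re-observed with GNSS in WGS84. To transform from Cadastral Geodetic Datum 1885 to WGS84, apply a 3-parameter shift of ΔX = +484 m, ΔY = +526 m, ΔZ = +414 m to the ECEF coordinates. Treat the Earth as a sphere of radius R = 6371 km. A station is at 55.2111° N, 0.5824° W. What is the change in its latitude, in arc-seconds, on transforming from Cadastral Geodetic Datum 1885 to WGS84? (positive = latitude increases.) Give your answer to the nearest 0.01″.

sin φ = 0.821260, cos φ = 0.570554, sin λ = -0.010165, cos λ = 0.999948.
North component: ΔN = −sin φ cos λ·ΔX − sin φ sin λ·ΔY + cos φ·ΔZ = −(0.821260)(0.999948)(484) − (0.821260)(-0.010165)(526) + (0.570554)(414) = -156.87 m.
1° of latitude spans πR/180 = 111195 m, so Δφ = -156.87 / 111195 × 3600 = -5.079″.

Δφ = -5.08″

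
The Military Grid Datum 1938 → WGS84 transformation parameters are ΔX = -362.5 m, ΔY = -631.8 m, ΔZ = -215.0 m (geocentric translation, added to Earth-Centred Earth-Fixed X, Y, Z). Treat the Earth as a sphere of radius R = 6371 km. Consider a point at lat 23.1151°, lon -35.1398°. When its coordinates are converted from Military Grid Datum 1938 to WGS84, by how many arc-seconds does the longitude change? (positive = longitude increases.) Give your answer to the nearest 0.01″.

sin φ = 0.392580, cos φ = 0.919718, sin λ = -0.575573, cos λ = 0.817750.
East component: ΔE = −sin λ·ΔX + cos λ·ΔY = −(-0.575573)(-362.5) + (0.817750)(-631.8) = -725.30 m.
1° of latitude spans πR/180 = 111195 m; at latitude φ, 1° of longitude spans that × cos φ = 102268.0 m, so Δλ = -725.30 / 102268.0 × 3600 = -25.532″.

Δλ = -25.53″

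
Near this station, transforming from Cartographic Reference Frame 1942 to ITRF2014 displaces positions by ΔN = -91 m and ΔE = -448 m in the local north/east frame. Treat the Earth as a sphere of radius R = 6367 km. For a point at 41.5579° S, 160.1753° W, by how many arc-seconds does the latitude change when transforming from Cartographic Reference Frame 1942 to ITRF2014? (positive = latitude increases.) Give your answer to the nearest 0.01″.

Δφ = -2.95″

On a sphere of radius R, 1 rad of latitude = R, so Δφ = ΔN / R = -91.0 / 6367000 = -1.4292e-05 rad = -2.948″.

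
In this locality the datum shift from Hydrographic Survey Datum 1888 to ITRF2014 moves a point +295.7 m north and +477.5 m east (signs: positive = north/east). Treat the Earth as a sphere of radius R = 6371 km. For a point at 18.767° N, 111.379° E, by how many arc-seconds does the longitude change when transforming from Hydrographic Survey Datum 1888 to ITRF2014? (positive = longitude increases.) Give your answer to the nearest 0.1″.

Δλ = 16.3″

At latitude 18.767°, cos φ = 0.946835.
One radian of longitude at latitude φ spans R cos φ, so Δλ = ΔE / (R cos φ) = 477.5 / (6371000 × 0.946835) = 7.9157e-05 rad = 16.327″.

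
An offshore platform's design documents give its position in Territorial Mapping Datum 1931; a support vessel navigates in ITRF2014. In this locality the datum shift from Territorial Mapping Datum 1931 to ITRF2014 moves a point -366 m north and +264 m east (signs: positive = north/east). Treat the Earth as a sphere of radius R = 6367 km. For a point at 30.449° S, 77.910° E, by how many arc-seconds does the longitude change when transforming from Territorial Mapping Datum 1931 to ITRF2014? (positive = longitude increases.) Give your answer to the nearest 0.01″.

At latitude -30.449°, cos φ = 0.862081.
One radian of longitude at latitude φ spans R cos φ, so Δλ = ΔE / (R cos φ) = 264.0 / (6367000 × 0.862081) = 4.8097e-05 rad = 9.921″.

Δλ = 9.92″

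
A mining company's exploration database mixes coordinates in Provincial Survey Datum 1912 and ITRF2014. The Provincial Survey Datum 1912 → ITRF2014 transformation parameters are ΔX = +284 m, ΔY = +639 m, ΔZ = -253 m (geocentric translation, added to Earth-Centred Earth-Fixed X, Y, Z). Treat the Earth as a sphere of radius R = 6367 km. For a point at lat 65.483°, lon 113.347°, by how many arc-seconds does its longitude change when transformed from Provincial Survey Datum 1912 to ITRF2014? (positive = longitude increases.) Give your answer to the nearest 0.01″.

sin φ = 0.909838, cos φ = 0.414963, sin λ = 0.918122, cos λ = -0.396299.
East component: ΔE = −sin λ·ΔX + cos λ·ΔY = −(0.918122)(284) + (-0.396299)(639) = -513.98 m.
1° of latitude spans πR/180 = 111125 m; at latitude φ, 1° of longitude spans that × cos φ = 46112.8 m, so Δλ = -513.98 / 46112.8 × 3600 = -40.126″.

Δλ = -40.13″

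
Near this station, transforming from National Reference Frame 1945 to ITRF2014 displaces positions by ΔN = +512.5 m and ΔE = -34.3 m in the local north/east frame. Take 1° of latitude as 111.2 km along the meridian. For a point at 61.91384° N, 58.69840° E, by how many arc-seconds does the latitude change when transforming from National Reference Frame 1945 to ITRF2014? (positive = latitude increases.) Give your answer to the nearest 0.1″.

Δφ = 16.6″

1° of latitude = 111.2 km, so Δφ = 512.5 / 111200 = 0.0046088° = 16.592″.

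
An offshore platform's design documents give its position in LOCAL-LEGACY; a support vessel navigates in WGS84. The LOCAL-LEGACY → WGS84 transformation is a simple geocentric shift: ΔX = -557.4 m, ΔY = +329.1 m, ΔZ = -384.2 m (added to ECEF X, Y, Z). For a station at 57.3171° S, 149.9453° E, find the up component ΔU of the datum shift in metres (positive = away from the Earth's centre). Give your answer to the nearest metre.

At φ = -57.3171°, λ = 149.9453°: sin φ = -0.841672, cos φ = 0.539989, sin λ = 0.500827, cos λ = -0.865548.
ΔU = cos φ cos λ·ΔX + cos φ sin λ·ΔY + sin φ·ΔZ = (0.539989)(-0.865548)(-557.4) + (0.539989)(0.500827)(329.1) + (-0.841672)(-384.2) = 672.89 m.

ΔU = 673 m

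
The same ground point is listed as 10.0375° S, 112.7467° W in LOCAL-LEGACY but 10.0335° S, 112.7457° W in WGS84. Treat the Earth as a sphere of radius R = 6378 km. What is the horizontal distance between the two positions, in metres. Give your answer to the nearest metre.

459 m

Δφ = -10.0335° − -10.0375° = +0.0040°; Δλ = -112.7457° − -112.7467° = +0.0010°.
1° along a meridian = πR/180 = 111317 m.
ΔN = Δφ × 111317 = 445.3 m; ΔE = Δλ × 111317 × cos(-10.0375°) = +0.0010 × 111317 × 0.984694 = 109.6 m.
Distance = √(ΔE² + ΔN²) = √(109.6² + 445.3²) = 458.6 m.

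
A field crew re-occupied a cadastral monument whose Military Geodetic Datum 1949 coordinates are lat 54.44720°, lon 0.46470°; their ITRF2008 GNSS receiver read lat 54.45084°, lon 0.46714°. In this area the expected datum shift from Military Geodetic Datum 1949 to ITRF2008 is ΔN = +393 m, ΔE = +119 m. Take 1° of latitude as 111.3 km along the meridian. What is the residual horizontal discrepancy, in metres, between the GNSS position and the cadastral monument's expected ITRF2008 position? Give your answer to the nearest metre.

41 m

Observed coordinate differences: Δφ = +0.00364°, Δλ = +0.00244°.
Converting to metres (1° lat = 111300 m, cos φ = 0.581453): observed ΔN = 405.1 m, observed ΔE = 157.9 m.
Subtracting the expected shift leaves a residual of 405.1 − (393) = 12.1 m north and 157.9 − (119) = 38.9 m east.
Residual distance = √(12.1² + 38.9²) = 40.8 m.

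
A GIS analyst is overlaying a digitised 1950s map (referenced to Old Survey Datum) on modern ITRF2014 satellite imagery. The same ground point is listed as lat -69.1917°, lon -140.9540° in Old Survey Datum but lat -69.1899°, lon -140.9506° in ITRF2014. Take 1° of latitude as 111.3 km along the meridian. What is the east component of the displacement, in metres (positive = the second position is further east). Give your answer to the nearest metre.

ΔE = 134 m

Δφ = -69.1899° − -69.1917° = +0.0018°; Δλ = -140.9506° − -140.9540° = +0.0034°.
ΔN = Δφ × 111300 = 200.3 m; ΔE = Δλ × 111300 × cos(-69.1917°) = +0.0034 × 111300 × 0.355242 = 134.4 m.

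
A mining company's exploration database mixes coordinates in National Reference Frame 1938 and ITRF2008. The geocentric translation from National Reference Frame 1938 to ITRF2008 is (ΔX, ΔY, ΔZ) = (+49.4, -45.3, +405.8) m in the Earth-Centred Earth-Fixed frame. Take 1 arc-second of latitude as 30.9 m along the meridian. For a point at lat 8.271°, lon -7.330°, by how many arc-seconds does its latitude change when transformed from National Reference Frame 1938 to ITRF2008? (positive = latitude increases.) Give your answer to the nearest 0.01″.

sin φ = 0.143855, cos φ = 0.989599, sin λ = -0.127584, cos λ = 0.991828.
North component: ΔN = −sin φ cos λ·ΔX − sin φ sin λ·ΔY + cos φ·ΔZ = −(0.143855)(0.991828)(49.4) − (0.143855)(-0.127584)(-45.3) + (0.989599)(405.8) = 393.70 m.
1° of latitude spans 3600 × 30.90 = 111240 m, so Δφ = 393.70 / 111240 × 3600 = 12.741″.

Δφ = 12.74″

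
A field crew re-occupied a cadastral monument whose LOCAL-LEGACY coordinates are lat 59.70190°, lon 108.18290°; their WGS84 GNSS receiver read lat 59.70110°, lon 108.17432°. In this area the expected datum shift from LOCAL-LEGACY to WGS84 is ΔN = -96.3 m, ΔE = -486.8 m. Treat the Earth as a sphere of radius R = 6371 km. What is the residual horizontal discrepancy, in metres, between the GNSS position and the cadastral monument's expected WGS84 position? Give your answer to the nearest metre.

9 m

Observed coordinate differences: Δφ = -0.00080°, Δλ = -0.00858°.
Converting to metres (1° lat = 111195 m, cos φ = 0.504499): observed ΔN = -89.0 m, observed ΔE = -481.3 m.
Subtracting the expected shift leaves a residual of -89.0 − (-96.3) = 7.3 m north and -481.3 − (-486.8) = 5.5 m east.
Residual distance = √(7.3² + 5.5²) = 9.2 m.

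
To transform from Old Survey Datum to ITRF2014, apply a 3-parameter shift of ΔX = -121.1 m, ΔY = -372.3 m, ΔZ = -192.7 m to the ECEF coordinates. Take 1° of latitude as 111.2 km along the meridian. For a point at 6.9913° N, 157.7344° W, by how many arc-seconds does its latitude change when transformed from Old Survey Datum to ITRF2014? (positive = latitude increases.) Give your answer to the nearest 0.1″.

Δφ = -7.2″

sin φ = 0.121719, cos φ = 0.992565, sin λ = -0.378901, cos λ = -0.925437.
North component: ΔN = −sin φ cos λ·ΔX − sin φ sin λ·ΔY + cos φ·ΔZ = −(0.121719)(-0.925437)(-121.1) − (0.121719)(-0.378901)(-372.3) + (0.992565)(-192.7) = -222.08 m.
1° of latitude spans 111200 m, so Δφ = -222.08 / 111200 × 3600 = -7.190″.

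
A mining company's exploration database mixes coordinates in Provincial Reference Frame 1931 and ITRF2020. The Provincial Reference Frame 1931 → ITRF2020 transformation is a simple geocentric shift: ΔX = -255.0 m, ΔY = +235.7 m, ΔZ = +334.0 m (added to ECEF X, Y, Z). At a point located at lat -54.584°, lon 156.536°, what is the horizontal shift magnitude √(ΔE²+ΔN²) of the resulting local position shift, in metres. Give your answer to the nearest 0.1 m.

At φ = -54.584°, λ = 156.536°: sin φ = -0.814966, cos φ = 0.579509, sin λ = 0.398173, cos λ = -0.917310.
ΔE = −sin λ·ΔX + cos λ·ΔY = −(0.398173)·(-255.0) + (-0.917310)·(235.7) = -114.68 m.
ΔN = −sin φ cos λ·ΔX − sin φ sin λ·ΔY + cos φ·ΔZ = −(-0.814966)(-0.917310)(-255.0) − (-0.814966)(0.398173)(235.7) + (0.579509)(334.0) = 460.67 m.
Horizontal magnitude = √(ΔE² + ΔN²) = √((-114.68)² + 460.67²) = 474.73 m.

474.7 m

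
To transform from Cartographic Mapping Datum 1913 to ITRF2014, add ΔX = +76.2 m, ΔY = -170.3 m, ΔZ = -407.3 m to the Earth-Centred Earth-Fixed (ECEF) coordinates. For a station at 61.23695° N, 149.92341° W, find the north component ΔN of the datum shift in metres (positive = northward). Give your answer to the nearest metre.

The local north axis is (−sin φ cos λ, −sin φ sin λ, cos φ), giving ΔN = 57.804 − 74.817 − 195.988 = -213.00 m.

ΔN = -213 m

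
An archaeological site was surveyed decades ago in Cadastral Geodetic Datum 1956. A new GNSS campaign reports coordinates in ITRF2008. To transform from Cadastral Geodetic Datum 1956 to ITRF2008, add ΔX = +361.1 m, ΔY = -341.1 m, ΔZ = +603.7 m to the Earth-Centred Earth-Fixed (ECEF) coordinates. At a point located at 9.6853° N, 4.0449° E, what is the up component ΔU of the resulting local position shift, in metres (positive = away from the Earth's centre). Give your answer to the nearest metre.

ΔU = 433 m

The local up (radial) axis is (cos φ cos λ, cos φ sin λ, sin φ), giving ΔU = 355.066 − 23.718 + 101.564 = 432.91 m.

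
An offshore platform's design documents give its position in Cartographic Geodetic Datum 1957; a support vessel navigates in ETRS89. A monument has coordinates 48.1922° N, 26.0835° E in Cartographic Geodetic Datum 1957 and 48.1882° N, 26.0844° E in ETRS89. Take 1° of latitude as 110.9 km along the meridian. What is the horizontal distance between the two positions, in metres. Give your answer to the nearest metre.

Δφ = 48.1882° − 48.1922° = -0.0040°; Δλ = 26.0844° − 26.0835° = +0.0009°.
ΔN = Δφ × 110900 = -443.6 m; ΔE = Δλ × 110900 × cos(48.1922°) = +0.0009 × 110900 × 0.666634 = 66.5 m.
Distance = √(ΔE² + ΔN²) = √(66.5² + (-443.6)²) = 448.6 m.

449 m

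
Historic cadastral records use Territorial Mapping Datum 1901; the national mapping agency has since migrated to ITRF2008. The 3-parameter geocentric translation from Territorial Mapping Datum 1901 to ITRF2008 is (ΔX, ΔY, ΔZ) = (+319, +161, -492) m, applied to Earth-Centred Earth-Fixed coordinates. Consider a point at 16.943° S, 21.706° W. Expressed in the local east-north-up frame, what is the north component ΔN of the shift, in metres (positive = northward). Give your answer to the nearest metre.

ΔN = -402 m

The local north axis is (−sin φ cos λ, −sin φ sin λ, cos φ), giving ΔN = 86.371 − 17.353 − 470.645 = -401.63 m.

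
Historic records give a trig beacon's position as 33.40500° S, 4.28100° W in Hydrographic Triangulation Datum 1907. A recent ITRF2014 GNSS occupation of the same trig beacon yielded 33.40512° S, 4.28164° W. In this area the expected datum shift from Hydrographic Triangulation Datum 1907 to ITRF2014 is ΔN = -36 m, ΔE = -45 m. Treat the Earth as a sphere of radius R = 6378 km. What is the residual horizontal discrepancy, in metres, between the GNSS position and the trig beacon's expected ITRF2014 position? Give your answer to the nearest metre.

Observed coordinate differences: Δφ = -0.00012°, Δλ = -0.00064°.
Converting to metres (1° lat = 111317 m, cos φ = 0.834800): observed ΔN = -13.4 m, observed ΔE = -59.5 m.
Subtracting the expected shift leaves a residual of -13.4 − (-36) = 22.6 m north and -59.5 − (-45) = -14.5 m east.
Residual distance = √(22.6² + (-14.5)²) = 26.9 m.

27 m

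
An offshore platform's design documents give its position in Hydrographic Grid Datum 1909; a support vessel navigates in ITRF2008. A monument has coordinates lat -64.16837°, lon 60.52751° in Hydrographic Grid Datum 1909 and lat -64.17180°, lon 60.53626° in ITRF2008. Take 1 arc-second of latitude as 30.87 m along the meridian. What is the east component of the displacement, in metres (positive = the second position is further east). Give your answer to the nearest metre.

Δφ = -64.17180° − -64.16837° = -0.00343°; Δλ = 60.53626° − 60.52751° = +0.00875°.
1° of latitude = 3600 × 30.87 = 111132 m.
ΔN = Δφ × 111132 = -381.2 m; ΔE = Δλ × 111132 × cos(-64.16837°) = +0.00875 × 111132 × 0.435728 = 423.7 m.

ΔE = 424 m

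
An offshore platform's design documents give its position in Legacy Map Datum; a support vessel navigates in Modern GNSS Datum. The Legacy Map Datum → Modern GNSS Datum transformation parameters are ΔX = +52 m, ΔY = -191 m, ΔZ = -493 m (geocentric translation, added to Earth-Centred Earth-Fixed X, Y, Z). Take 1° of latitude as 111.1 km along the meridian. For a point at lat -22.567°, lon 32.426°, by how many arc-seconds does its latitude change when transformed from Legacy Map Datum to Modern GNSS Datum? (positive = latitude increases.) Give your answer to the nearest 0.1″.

Δφ = -15.5″

sin φ = -0.383764, cos φ = 0.923431, sin λ = 0.536210, cos λ = 0.844085.
North component: ΔN = −sin φ cos λ·ΔX − sin φ sin λ·ΔY + cos φ·ΔZ = −(-0.383764)(0.844085)(52) − (-0.383764)(0.536210)(-191) + (0.923431)(-493) = -477.71 m.
1° of latitude spans 111100 m, so Δφ = -477.71 / 111100 × 3600 = -15.479″.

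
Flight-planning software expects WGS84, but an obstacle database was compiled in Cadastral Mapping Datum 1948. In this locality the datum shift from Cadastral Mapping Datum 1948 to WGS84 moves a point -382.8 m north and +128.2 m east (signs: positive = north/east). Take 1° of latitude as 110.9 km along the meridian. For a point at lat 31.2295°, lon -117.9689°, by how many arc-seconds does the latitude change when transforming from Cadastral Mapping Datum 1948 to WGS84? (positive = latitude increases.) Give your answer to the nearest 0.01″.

1° of latitude = 110.9 km, so Δφ = -382.8 / 110900 = -0.0034518° = -12.426″.

Δφ = -12.43″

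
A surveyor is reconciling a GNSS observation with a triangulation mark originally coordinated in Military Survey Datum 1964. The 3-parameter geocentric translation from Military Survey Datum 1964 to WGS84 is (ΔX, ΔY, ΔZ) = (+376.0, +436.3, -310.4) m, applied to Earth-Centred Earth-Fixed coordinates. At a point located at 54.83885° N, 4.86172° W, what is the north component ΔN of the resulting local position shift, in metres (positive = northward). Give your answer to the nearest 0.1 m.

ΔN = -454.8 m

The local north axis is (−sin φ cos λ, −sin φ sin λ, cos φ), giving ΔN = -306.287 + 30.230 − 178.753 = -454.81 m.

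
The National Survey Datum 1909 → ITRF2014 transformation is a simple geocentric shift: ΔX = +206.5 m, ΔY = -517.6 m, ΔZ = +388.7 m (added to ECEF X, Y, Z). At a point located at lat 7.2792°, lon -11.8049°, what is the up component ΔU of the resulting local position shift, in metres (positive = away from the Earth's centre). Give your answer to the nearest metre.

The local up (radial) axis is (cos φ cos λ, cos φ sin λ, sin φ), giving ΔU = 200.503 + 105.037 + 49.250 = 354.79 m.

ΔU = 355 m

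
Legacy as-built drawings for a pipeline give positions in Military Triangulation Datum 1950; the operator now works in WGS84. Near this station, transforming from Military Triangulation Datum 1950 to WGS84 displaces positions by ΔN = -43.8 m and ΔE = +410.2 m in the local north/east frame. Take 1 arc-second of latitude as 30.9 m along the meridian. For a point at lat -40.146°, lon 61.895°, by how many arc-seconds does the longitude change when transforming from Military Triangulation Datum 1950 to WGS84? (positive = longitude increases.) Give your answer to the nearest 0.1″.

At latitude -40.146°, cos φ = 0.764404.
1″ of longitude at this latitude = 30.90 × cos φ = 23.6201 m, so Δλ = 410.2 / 23.6201 = 17.367″.

Δλ = 17.4″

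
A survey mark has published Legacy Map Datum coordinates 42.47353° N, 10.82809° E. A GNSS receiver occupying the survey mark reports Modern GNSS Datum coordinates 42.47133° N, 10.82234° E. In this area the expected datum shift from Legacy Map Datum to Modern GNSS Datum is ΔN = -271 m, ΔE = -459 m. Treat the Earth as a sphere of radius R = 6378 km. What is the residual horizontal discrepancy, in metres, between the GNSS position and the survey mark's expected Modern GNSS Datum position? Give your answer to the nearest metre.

Observed coordinate differences: Δφ = -0.00220°, Δλ = -0.00575°.
Converting to metres (1° lat = 111317 m, cos φ = 0.737589): observed ΔN = -244.9 m, observed ΔE = -472.1 m.
Subtracting the expected shift leaves a residual of -244.9 − (-271) = 26.1 m north and -472.1 − (-459) = -13.1 m east.
Residual distance = √(26.1² + (-13.1)²) = 29.2 m.

29 m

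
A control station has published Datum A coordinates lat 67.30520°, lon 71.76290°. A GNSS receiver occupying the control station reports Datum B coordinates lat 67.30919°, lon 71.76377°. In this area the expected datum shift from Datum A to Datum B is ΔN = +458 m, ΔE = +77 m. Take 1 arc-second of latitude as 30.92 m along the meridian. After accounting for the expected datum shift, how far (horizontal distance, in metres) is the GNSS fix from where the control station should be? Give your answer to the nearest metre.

42 m

Observed coordinate differences: Δφ = +0.00399°, Δλ = +0.00087°.
Converting to metres (1° lat = 111312 m, cos φ = 0.385822): observed ΔN = 444.1 m, observed ΔE = 37.4 m.
Subtracting the expected shift leaves a residual of 444.1 − (458) = -13.9 m north and 37.4 − (77) = -39.6 m east.
Residual distance = √((-13.9)² + (-39.6)²) = 42.0 m.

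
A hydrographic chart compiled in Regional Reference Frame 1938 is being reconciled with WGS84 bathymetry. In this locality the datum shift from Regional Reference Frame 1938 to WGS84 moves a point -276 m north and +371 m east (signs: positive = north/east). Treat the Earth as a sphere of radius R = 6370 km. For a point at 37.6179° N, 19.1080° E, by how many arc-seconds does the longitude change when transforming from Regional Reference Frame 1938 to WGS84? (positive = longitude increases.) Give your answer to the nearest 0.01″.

Δλ = 15.17″

At latitude 37.6179°, cos φ = 0.792099.
One radian of longitude at latitude φ spans R cos φ, so Δλ = ΔE / (R cos φ) = 371.0 / (6370000 × 0.792099) = 7.3528e-05 rad = 15.166″.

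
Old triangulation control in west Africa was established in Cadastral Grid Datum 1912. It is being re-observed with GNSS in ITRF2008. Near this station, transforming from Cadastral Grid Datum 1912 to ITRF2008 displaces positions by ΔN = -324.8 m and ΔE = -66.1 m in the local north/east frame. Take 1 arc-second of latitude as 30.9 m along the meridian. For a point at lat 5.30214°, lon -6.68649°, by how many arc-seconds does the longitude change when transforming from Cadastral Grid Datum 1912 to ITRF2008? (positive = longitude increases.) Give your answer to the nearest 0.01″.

Δλ = -2.15″

At latitude 5.30214°, cos φ = 0.995721.
1″ of longitude at this latitude = 30.90 × cos φ = 30.7678 m, so Δλ = -66.1 / 30.7678 = -2.148″.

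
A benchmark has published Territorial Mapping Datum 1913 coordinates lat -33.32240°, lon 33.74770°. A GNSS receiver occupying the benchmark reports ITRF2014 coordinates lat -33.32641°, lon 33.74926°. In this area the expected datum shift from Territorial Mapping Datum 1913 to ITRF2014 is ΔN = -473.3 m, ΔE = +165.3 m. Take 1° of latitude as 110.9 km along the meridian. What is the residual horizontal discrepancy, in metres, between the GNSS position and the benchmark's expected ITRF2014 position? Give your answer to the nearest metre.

35 m

Observed coordinate differences: Δφ = -0.00401°, Δλ = +0.00156°.
Converting to metres (1° lat = 110900 m, cos φ = 0.835593): observed ΔN = -444.7 m, observed ΔE = 144.6 m.
Subtracting the expected shift leaves a residual of -444.7 − (-473.3) = 28.6 m north and 144.6 − (165.3) = -20.7 m east.
Residual distance = √(28.6² + (-20.7)²) = 35.3 m.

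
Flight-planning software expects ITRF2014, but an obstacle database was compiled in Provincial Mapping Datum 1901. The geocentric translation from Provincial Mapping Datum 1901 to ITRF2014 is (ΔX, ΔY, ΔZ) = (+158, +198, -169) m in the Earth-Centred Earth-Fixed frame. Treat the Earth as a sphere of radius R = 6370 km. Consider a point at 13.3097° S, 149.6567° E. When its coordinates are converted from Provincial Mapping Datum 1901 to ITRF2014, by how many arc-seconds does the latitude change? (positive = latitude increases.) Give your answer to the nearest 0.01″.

sin φ = -0.230214, cos φ = 0.973140, sin λ = 0.505180, cos λ = -0.863014.
North component: ΔN = −sin φ cos λ·ΔX − sin φ sin λ·ΔY + cos φ·ΔZ = −(-0.230214)(-0.863014)(158) − (-0.230214)(0.505180)(198) + (0.973140)(-169) = -172.82 m.
1° of latitude spans πR/180 = 111177 m, so Δφ = -172.82 / 111177 × 3600 = -5.596″.

Δφ = -5.60″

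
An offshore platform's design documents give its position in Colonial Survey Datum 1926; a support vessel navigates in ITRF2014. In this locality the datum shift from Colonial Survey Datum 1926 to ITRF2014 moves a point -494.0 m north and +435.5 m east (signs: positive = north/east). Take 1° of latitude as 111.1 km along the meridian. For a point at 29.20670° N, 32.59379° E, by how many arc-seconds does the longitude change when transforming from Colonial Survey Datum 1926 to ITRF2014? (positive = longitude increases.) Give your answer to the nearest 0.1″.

At latitude 29.20670°, cos φ = 0.872865.
1° of longitude at this latitude = 111.1 × cos φ = 96.98 km, so Δλ = 435.5 / 96975.3 = 0.0044908° = 16.167″.

Δλ = 16.2″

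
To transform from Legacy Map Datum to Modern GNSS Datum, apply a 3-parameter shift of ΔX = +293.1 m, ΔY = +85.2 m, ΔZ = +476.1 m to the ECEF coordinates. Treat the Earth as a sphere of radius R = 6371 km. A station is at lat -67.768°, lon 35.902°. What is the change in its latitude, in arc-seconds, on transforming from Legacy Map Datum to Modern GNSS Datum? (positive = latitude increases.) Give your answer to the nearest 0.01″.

sin φ = -0.925659, cos φ = 0.378358, sin λ = 0.586401, cos λ = 0.810021.
North component: ΔN = −sin φ cos λ·ΔX − sin φ sin λ·ΔY + cos φ·ΔZ = −(-0.925659)(0.810021)(293.1) − (-0.925659)(0.586401)(85.2) + (0.378358)(476.1) = 446.15 m.
1° of latitude spans πR/180 = 111195 m, so Δφ = 446.15 / 111195 × 3600 = 14.444″.

Δφ = 14.44″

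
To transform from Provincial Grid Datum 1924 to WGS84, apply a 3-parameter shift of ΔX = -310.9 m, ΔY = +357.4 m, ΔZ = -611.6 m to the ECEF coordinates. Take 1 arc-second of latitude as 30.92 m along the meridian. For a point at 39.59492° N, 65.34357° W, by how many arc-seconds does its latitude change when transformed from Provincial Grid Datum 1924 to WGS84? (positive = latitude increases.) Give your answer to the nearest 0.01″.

sin φ = 0.637356, cos φ = 0.770570, sin λ = -0.908826, cos λ = 0.417176.
North component: ΔN = −sin φ cos λ·ΔX − sin φ sin λ·ΔY + cos φ·ΔZ = −(0.637356)(0.417176)(-310.9) − (0.637356)(-0.908826)(357.4) + (0.770570)(-611.6) = -181.59 m.
1° of latitude spans 3600 × 30.92 = 111312 m, so Δφ = -181.59 / 111312 × 3600 = -5.873″.

Δφ = -5.87″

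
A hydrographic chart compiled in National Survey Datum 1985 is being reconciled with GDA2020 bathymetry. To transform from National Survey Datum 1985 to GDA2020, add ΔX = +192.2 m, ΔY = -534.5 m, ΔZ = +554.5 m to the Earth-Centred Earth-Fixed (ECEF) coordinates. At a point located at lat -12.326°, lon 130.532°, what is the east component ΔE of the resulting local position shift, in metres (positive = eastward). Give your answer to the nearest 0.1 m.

ΔE = 201.3 m

The local east axis at (φ, λ) is (−sin λ, cos λ, 0), so ΔE = −sin(130.532°)·192.2 + cos(130.532°)·(-534.5) = 201.28 m.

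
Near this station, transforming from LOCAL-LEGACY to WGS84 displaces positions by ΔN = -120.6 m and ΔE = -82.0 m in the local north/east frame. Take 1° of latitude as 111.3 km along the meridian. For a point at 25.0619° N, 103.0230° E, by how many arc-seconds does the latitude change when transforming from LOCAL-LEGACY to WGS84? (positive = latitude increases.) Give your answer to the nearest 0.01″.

Δφ = -3.90″

1° of latitude = 111.3 km, so Δφ = -120.6 / 111300 = -0.0010836° = -3.901″.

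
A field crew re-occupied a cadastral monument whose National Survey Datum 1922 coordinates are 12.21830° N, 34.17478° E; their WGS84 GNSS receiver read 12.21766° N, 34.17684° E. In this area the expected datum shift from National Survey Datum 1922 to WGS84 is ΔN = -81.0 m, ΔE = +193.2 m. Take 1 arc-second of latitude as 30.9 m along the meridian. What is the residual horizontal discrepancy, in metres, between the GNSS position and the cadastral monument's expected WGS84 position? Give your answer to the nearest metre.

32 m

Observed coordinate differences: Δφ = -0.00064°, Δλ = +0.00206°.
Converting to metres (1° lat = 111240 m, cos φ = 0.977348): observed ΔN = -71.2 m, observed ΔE = 224.0 m.
Subtracting the expected shift leaves a residual of -71.2 − (-81.0) = 9.8 m north and 224.0 − (193.2) = 30.8 m east.
Residual distance = √(9.8² + 30.8²) = 32.3 m.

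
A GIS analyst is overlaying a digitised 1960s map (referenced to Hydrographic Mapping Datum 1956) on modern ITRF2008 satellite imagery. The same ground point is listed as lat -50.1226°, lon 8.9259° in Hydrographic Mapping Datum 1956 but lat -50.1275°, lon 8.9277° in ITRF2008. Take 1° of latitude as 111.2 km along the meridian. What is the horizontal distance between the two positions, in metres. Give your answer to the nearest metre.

560 m

Δφ = -50.1275° − -50.1226° = -0.0049°; Δλ = 8.9277° − 8.9259° = +0.0018°.
ΔN = Δφ × 111200 = -544.9 m; ΔE = Δλ × 111200 × cos(-50.1226°) = +0.0018 × 111200 × 0.641147 = 128.3 m.
Distance = √(ΔE² + ΔN²) = √(128.3² + (-544.9)²) = 559.8 m.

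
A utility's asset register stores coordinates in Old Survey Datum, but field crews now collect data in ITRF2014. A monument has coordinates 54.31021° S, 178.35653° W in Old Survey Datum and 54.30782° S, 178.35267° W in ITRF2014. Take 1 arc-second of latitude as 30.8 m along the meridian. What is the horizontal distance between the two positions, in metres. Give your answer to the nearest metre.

364 m

Δφ = -54.30782° − -54.31021° = +0.00239°; Δλ = -178.35267° − -178.35653° = +0.00386°.
1° of latitude = 3600 × 30.80 = 110880 m.
ΔN = Δφ × 110880 = 265.0 m; ΔE = Δλ × 110880 × cos(-54.31021°) = +0.00386 × 110880 × 0.583396 = 249.7 m.
Distance = √(ΔE² + ΔN²) = √(249.7² + 265.0²) = 364.1 m.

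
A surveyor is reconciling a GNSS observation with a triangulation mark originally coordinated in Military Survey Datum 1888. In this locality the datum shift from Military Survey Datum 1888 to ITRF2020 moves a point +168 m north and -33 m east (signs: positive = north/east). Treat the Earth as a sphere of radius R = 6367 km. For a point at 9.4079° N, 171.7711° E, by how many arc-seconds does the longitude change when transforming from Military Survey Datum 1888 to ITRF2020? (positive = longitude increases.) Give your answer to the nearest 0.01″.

At latitude 9.4079°, cos φ = 0.986550.
One radian of longitude at latitude φ spans R cos φ, so Δλ = ΔE / (R cos φ) = -33.0 / (6367000 × 0.986550) = -5.2536e-06 rad = -1.084″.

Δλ = -1.08″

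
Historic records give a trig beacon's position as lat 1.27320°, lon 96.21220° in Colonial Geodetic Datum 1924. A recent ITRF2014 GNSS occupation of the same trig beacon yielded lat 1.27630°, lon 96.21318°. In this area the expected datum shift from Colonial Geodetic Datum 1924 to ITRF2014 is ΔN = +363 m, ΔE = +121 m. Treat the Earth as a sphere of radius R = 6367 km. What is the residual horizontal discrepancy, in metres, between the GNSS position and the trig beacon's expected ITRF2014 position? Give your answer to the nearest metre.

22 m

Observed coordinate differences: Δφ = +0.00310°, Δλ = +0.00098°.
Converting to metres (1° lat = 111125 m, cos φ = 0.999753): observed ΔN = 344.5 m, observed ΔE = 108.9 m.
Subtracting the expected shift leaves a residual of 344.5 − (363) = -18.5 m north and 108.9 − (121) = -12.1 m east.
Residual distance = √((-18.5)² + (-12.1)²) = 22.1 m.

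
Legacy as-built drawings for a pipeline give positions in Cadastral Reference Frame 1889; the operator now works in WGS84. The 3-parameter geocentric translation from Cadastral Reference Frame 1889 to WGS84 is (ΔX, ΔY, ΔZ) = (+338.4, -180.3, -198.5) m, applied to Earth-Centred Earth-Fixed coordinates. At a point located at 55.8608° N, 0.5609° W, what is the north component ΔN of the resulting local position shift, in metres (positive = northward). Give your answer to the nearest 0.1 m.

The local north axis is (−sin φ cos λ, −sin φ sin λ, cos φ), giving ΔN = -280.072 − 1.461 − 111.399 = -392.93 m.

ΔN = -392.9 m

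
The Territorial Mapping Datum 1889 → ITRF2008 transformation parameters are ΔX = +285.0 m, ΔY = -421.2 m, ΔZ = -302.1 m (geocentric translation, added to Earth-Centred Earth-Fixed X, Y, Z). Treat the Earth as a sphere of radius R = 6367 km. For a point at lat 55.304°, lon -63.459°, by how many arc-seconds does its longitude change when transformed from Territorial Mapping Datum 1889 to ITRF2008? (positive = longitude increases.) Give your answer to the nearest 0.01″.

Δλ = 3.80″

sin φ = 0.822184, cos φ = 0.569222, sin λ = -0.894615, cos λ = 0.446838.
East component: ΔE = −sin λ·ΔX + cos λ·ΔY = −(-0.894615)(285.0) + (0.446838)(-421.2) = 66.76 m.
1° of latitude spans πR/180 = 111125 m; at latitude φ, 1° of longitude spans that × cos φ = 63254.9 m, so Δλ = 66.76 / 63254.9 × 3600 = 3.799″.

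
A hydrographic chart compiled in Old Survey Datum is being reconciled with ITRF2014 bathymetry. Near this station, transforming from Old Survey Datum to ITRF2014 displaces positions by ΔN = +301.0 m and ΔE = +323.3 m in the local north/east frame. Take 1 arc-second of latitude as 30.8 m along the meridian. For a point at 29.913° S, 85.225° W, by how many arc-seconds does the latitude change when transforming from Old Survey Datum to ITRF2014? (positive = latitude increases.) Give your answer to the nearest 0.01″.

1″ of latitude = 30.80 m, so Δφ = 301.0 / 30.80 = 9.773″.

Δφ = 9.77″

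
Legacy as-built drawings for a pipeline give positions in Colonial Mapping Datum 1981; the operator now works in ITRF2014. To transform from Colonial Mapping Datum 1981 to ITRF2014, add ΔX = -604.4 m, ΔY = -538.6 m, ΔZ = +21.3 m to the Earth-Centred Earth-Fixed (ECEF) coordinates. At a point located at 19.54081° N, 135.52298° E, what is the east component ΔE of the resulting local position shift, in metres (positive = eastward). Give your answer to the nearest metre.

At φ = 19.54081°, λ = 135.52298°: sin φ = 0.334478, cos φ = 0.942403, sin λ = 0.700623, cos λ = -0.713532.
ΔE = −sin λ·ΔX + cos λ·ΔY = −(0.700623)·(-604.4) + (-0.713532)·(-538.6) = 807.76 m.

ΔE = 808 m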